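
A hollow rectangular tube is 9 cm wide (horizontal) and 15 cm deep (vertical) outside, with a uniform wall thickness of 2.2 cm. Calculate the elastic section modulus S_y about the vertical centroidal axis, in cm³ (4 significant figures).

S_y ≈ 183.4 cm³

Decompose the section into non-overlapping parts with the origin at the bottom-left of its bounding rectangle.
Outer rectangle: 9 × 15, A = 135 cm², x = 4.5 cm, Ī = 911.25 cm⁴.
Inner void (subtracted): 4.6 × 10.6, A = 48.76 cm², x = 4.5 cm, Ī = 85.9801 cm⁴.
By symmetry the centroid is at mid-width, x̄ = 4.5 cm.
All pieces are centred on the vertical centroidal axis, so I = ΣĪ (holes subtracted) = 825.27 cm⁴.
Extreme fibre distance c = 4.5 cm; S = I/c = 183.393 cm³.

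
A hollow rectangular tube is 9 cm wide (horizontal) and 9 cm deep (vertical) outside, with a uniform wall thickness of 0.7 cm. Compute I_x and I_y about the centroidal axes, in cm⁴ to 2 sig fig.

Treat the section as a set of non-overlapping primitives; coordinates are from the bounding-box lower-left.
Outer rectangle: 9 × 9, A = 81 cm², y = 4.5 cm, Ī = 546.8 cm⁴.
Inner void (subtracted): 7.6 × 7.6, A = 57.76 cm², y = 4.5 cm, Ī = 278 cm⁴.
By symmetry the centroid is at mid-height, ȳ = 4.5 cm.
All pieces are centred on the centroidal x-axis, so I = ΣĪ (holes subtracted) = 268.7 cm⁴.
Repeating about the centroidal y-axis gives I_y = 268.7 cm⁴.

I_x ≈ 270 cm⁴, I_y ≈ 270 cm⁴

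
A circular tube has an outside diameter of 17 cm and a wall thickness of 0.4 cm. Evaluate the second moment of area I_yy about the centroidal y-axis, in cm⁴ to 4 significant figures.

I_yy ≈ 718.9 cm⁴

Split into non-overlapping primitives; take the origin at the lower-left of the bounding box.
Outer circle: ⌀17, A = 226.98 cm², x = 8.5 cm, Ī = 4099.83 cm⁴.
Bore (subtracted): ⌀16.2, A = 206.12 cm², x = 8.5 cm, Ī = 3380.88 cm⁴.
By symmetry the centroid is at mid-width, x̄ = 8.5 cm.
All pieces are centred on the centroidal y-axis, so I = ΣĪ (holes subtracted) = 718.946 cm⁴.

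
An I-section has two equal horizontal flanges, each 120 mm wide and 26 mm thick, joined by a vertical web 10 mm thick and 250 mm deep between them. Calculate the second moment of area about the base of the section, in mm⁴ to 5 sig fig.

Split into non-overlapping primitives; take the origin at the lower-left of the bounding box.
Bottom flange: 120 × 26, A = 3 120 mm², y = 13 mm, Ī = 175 760 mm⁴.
Web: 10 × 250, A = 2 500 mm², y = 151 mm, Ī = 13 020 833 mm⁴.
Top flange: 120 × 26, A = 3 120 mm², y = 289 mm, Ī = 175 760 mm⁴.
Transfer each piece to the bottom edge using Ī + A·d² with d = y − 0:
  bottom flange: d = 13 mm → contributes +703 040 mm⁴
  web: d = 151 mm → contributes +70 023 333 mm⁴
  top flange: d = 289 mm → contributes +260 761 280 mm⁴
Total I = 331 487 653 mm⁴.

I_base ≈ 3.3149 × 10⁸ mm⁴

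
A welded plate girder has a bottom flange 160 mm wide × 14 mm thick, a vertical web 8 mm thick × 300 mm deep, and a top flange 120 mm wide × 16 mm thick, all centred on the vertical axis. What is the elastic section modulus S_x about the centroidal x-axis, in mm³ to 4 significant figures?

Break the section into simple shapes (no overlaps), measuring from the bottom-left corner of the bounding box.
Bottom plate: 160 × 14, A = 2 240 mm², y = 7 mm, Ī = 36586.7 mm⁴.
Web plate: 8 × 300, A = 2 400 mm², y = 164 mm, Ī = 18 000 000 mm⁴.
Top plate: 120 × 16, A = 1 920 mm², y = 322 mm, Ī = 40 960 mm⁴.
Centroid: ȳ = ΣA·y / ΣA = 156.634 mm.
Transfer each piece to the centroidal x-axis using Ī + A·d² with d = y − 156.634:
  bottom plate: d = -149.634 mm → contributes +50 191 033 mm⁴
  web plate: d = 7.36585 mm → contributes +18 130 214 mm⁴
  top plate: d = 165.366 mm → contributes +52 545 022 mm⁴
Total I = 120 866 269 mm⁴.
Extreme fibre distance c = 173.366 mm; S = I/c = 697 175 mm³.

S_x ≈ 6.972 × 10⁵ mm³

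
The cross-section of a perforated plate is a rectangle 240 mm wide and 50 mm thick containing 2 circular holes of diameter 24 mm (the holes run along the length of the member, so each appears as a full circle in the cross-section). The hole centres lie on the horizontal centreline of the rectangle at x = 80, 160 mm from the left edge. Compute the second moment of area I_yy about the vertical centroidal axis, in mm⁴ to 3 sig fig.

I_yy ≈ 5.61 × 10⁷ mm⁴

Split into non-overlapping primitives; take the origin at the lower-left of the bounding box.
Plate: 240 × 50, A = 12 000 mm², x = 120 mm, Ī = 57 600 000 mm⁴.
Hole 1 (subtracted): ⌀24, A = 452.39 mm², x = 80 mm, Ī = 16 286 mm⁴.
Hole 2 (subtracted): ⌀24, A = 452.39 mm², x = 160 mm, Ī = 16 286 mm⁴.
By symmetry the centroid is at mid-width, x̄ = 120 mm.
Transfer each piece to the vertical centroidal axis using Ī + A·d² with d = x − 120:
  plate: d = 0 mm → contributes +57 600 000 mm⁴
  hole 1: d = -40 mm → contributes −740 109 mm⁴
  hole 2: d = 40 mm → contributes −740 109 mm⁴
Total I = 56 119 782 mm⁴.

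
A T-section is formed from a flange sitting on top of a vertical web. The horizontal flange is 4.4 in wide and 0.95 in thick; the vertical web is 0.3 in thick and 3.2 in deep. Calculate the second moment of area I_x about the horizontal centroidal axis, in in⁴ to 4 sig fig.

I_x ≈ 4.495 in⁴

Decompose the section into non-overlapping parts with the origin at the bottom-left of its bounding rectangle.
Flange: 4.4 × 0.95, A = 4.18 in², y = 3.675 in, Ī = 0.314371 in⁴.
Web: 0.3 × 3.2, A = 0.96 in², y = 1.6 in, Ī = 0.8192 in⁴.
Centroid: ȳ = ΣA·y / ΣA = 3.28745 in.
Transfer each piece to the horizontal centroidal axis using Ī + A·d² with d = y − 3.28745:
  flange: d = 0.387549 in → contributes +0.942182 in⁴
  web: d = -1.68745 in → contributes +3.55279 in⁴
Total I = 4.49497 in⁴.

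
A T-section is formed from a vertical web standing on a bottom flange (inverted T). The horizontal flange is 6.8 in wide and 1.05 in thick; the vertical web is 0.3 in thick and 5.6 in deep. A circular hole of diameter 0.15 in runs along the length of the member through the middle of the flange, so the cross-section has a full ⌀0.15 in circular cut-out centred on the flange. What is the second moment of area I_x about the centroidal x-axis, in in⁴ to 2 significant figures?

I_x ≈ 20 in⁴

Decompose the section into non-overlapping parts with the origin at the bottom-left of its bounding rectangle.
Flange: 6.8 × 1.05, A = 7.14 in², y = 0.525 in, Ī = 0.656 in⁴.
Web: 0.3 × 5.6, A = 1.68 in², y = 3.85 in, Ī = 4.39 in⁴.
Hole (subtracted): ⌀0.15, A = 0.01767 in², y = 0.525 in, Ī = 0.00002485 in⁴.
Centroid: ȳ = ΣA·y / ΣA = 1.16 in.
Transfer each piece to the centroidal x-axis using Ī + A·d² with d = y − 1.16:
  flange: d = -0.6346 in → contributes +3.531 in⁴
  web: d = 2.69 in → contributes +16.55 in⁴
  hole: d = -0.6346 in → contributes −0.007142 in⁴
Total I = 20.07 in⁴.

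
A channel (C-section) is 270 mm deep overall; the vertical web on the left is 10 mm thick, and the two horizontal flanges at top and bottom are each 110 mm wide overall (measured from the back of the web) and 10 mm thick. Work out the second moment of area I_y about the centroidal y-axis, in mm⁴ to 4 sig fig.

I_y ≈ 5.165 × 10⁶ mm⁴

Treat the section as a set of non-overlapping primitives; coordinates are from the bounding-box lower-left.
Web: 10 × 270, A = 2 700 mm², x = 5 mm, Ī = 22 500 mm⁴.
Top flange (beyond web): 100 × 10, A = 1 000 mm², x = 60 mm, Ī = 833 333 mm⁴.
Bottom flange (beyond web): 100 × 10, A = 1 000 mm², x = 60 mm, Ī = 833 333 mm⁴.
Centroid: x̄ = ΣA·x / ΣA = 28.4043 mm.
Transfer each piece to the centroidal y-axis using Ī + A·d² with d = x − 28.4043:
  web: d = -23.4043 mm → contributes +1 501 450 mm⁴
  top flange (beyond web): d = 31.5957 mm → contributes +1 831 624 mm⁴
  bottom flange (beyond web): d = 31.5957 mm → contributes +1 831 624 mm⁴
Total I = 5 164 699 mm⁴.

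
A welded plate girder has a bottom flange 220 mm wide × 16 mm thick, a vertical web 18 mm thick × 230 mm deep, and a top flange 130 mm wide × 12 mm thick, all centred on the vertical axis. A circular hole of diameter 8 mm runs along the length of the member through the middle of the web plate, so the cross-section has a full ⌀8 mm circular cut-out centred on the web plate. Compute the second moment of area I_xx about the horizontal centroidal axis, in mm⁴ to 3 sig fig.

I_xx ≈ 8.79 × 10⁷ mm⁴

Treat the section as a set of non-overlapping primitives; coordinates are from the bounding-box lower-left.
Bottom plate: 220 × 16, A = 3 520 mm², y = 8 mm, Ī = 75 093 mm⁴.
Web plate: 18 × 230, A = 4 140 mm², y = 131 mm, Ī = 18 250 500 mm⁴.
Top plate: 130 × 12, A = 1 560 mm², y = 252 mm, Ī = 18 720 mm⁴.
Hole (subtracted): ⌀8, A = 50.265 mm², y = 131 mm, Ī = 201.06 mm⁴.
Centroid: ȳ = ΣA·y / ΣA = 104.37 mm.
Transfer each piece to the horizontal centroidal axis using Ī + A·d² with d = y − 104.37:
  bottom plate: d = -96.369 mm → contributes +32 765 218 mm⁴
  web plate: d = 26.631 mm → contributes +21 186 649 mm⁴
  top plate: d = 147.63 mm → contributes +34 018 823 mm⁴
  hole: d = 26.631 mm → contributes −35 850 mm⁴
Total I = 87 934 841 mm⁴.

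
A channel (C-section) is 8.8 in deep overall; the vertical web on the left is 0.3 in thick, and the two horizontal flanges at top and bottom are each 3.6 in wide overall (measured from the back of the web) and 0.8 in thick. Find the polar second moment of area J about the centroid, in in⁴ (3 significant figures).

Decompose the section into non-overlapping parts with the origin at the bottom-left of its bounding rectangle.
Web: 0.3 × 8.8, A = 2.64 in², y = 4.4 in, Ī = 17.037 in⁴.
Top flange (beyond web): 3.3 × 0.8, A = 2.64 in², y = 8.4 in, Ī = 0.1408 in⁴.
Bottom flange (beyond web): 3.3 × 0.8, A = 2.64 in², y = 0.4 in, Ī = 0.1408 in⁴.
By symmetry the centroid is at mid-height, ȳ = 4.4 in.
Transfer each piece to the centroidal x-axis using Ī + A·d² with d = y − 4.4:
  web: d = 0 in → contributes +17.037 in⁴
  top flange (beyond web): d = 4 in → contributes +42.381 in⁴
  bottom flange (beyond web): d = -4 in → contributes +42.381 in⁴
Total I = 101.8 in⁴.
For the y-axis: x̄ = 1.35 in.
Repeating about the centroidal y-axis gives I_y = 10.514 in⁴.
Polar second moment: J = I_x + I_y = 112.31 in⁴.

J ≈ 112 in⁴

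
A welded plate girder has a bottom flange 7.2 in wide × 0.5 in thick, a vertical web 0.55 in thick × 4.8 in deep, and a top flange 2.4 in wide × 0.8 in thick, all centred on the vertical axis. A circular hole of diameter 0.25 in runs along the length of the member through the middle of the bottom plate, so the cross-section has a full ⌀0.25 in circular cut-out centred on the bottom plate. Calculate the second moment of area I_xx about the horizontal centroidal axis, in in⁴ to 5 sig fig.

I_xx ≈ 43.229 in⁴

Break the section into simple shapes (no overlaps), measuring from the bottom-left corner of the bounding box.
Bottom plate: 7.2 × 0.5, A = 3.6 in², y = 0.25 in, Ī = 0.075 in⁴.
Web plate: 0.55 × 4.8, A = 2.64 in², y = 2.9 in, Ī = 5.0688 in⁴.
Top plate: 2.4 × 0.8, A = 1.92 in², y = 5.7 in, Ī = 0.1024 in⁴.
Hole (subtracted): ⌀0.25, A = 0.04908739 in², y = 0.25 in, Ī = 0.0001917476 in⁴.
Centroid: ȳ = ΣA·y / ΣA = 2.402655 in.
Transfer each piece to the horizontal centroidal axis using Ī + A·d² with d = y − 2.402655:
  bottom plate: d = -2.152655 in → contributes +16.75713 in⁴
  web plate: d = 0.4973446 in → contributes +5.721808 in⁴
  top plate: d = 3.297345 in → contributes +20.97756 in⁴
  hole: d = -2.152655 in → contributes −0.227659 in⁴
Total I = 43.22884 in⁴.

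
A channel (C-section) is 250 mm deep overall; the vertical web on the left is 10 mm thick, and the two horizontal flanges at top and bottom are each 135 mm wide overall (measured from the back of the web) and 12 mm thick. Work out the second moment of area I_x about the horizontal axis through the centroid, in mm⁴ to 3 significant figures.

I_x ≈ 5.55 × 10⁷ mm⁴

Treat the section as a set of non-overlapping primitives; coordinates are from the bounding-box lower-left.
Web: 10 × 250, A = 2 500 mm², y = 125 mm, Ī = 13 020 833 mm⁴.
Top flange (beyond web): 125 × 12, A = 1 500 mm², y = 244 mm, Ī = 18 000 mm⁴.
Bottom flange (beyond web): 125 × 12, A = 1 500 mm², y = 6 mm, Ī = 18 000 mm⁴.
By symmetry the centroid is at mid-height, ȳ = 125 mm.
Transfer each piece to the horizontal axis through the centroid using Ī + A·d² with d = y − 125:
  web: d = 0 mm → contributes +13 020 833 mm⁴
  top flange (beyond web): d = 119 mm → contributes +21 259 500 mm⁴
  bottom flange (beyond web): d = -119 mm → contributes +21 259 500 mm⁴
Total I = 55 539 833 mm⁴.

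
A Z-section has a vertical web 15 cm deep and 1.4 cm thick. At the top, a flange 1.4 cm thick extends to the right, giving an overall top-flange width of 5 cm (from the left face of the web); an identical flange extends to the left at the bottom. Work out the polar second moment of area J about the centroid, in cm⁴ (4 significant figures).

Break the section into simple shapes (no overlaps), measuring from the bottom-left corner of the bounding box.
Web: 1.4 × 15, A = 21 cm², y = 7.5 cm, Ī = 393.75 cm⁴.
Top flange (beyond web): 3.6 × 1.4, A = 5.04 cm², y = 14.3 cm, Ī = 0.8232 cm⁴.
Bottom flange (beyond web): 3.6 × 1.4, A = 5.04 cm², y = 0.7 cm, Ī = 0.8232 cm⁴.
Centroid: ȳ = ΣA·y / ΣA = 7.5 cm.
Transfer each piece to the centroidal x-axis using Ī + A·d² with d = y − 7.5:
  web: d = 0 cm → contributes +393.75 cm⁴
  top flange (beyond web): d = 6.8 cm → contributes +233.873 cm⁴
  bottom flange (beyond web): d = -6.8 cm → contributes +233.873 cm⁴
Total I = 861.496 cm⁴.
For the y-axis: x̄ = 4.3 cm.
Repeating about the centroidal y-axis gives I_y = 77.3164 cm⁴.
Polar second moment: J = I_x + I_y = 938.812 cm⁴.

J ≈ 938.8 cm⁴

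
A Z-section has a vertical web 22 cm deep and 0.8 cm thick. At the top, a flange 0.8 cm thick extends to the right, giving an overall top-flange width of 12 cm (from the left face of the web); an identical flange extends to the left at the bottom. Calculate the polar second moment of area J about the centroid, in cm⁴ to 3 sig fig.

Break the section into simple shapes (no overlaps), measuring from the bottom-left corner of the bounding box.
Web: 0.8 × 22, A = 17.6 cm², y = 11 cm, Ī = 709.87 cm⁴.
Top flange (beyond web): 11.2 × 0.8, A = 8.96 cm², y = 21.6 cm, Ī = 0.47787 cm⁴.
Bottom flange (beyond web): 11.2 × 0.8, A = 8.96 cm², y = 0.4 cm, Ī = 0.47787 cm⁴.
Centroid: ȳ = ΣA·y / ΣA = 11 cm.
Transfer each piece to the centroidal x-axis using Ī + A·d² with d = y − 11:
  web: d = 0 cm → contributes +709.87 cm⁴
  top flange (beyond web): d = 10.6 cm → contributes +1007.2 cm⁴
  bottom flange (beyond web): d = -10.6 cm → contributes +1007.2 cm⁴
Total I = 2724.3 cm⁴.
For the y-axis: x̄ = 11.6 cm.
Repeating about the centroidal y-axis gives I_y = 833.38 cm⁴.
Polar second moment: J = I_x + I_y = 3557.7 cm⁴.

J ≈ 3560 cm⁴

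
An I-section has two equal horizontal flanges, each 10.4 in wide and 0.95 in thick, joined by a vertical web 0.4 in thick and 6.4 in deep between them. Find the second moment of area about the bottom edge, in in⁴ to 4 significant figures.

I_base ≈ 661.5 in⁴

Decompose the section into non-overlapping parts with the origin at the bottom-left of its bounding rectangle.
Bottom flange: 10.4 × 0.95, A = 9.88 in², y = 0.475 in, Ī = 0.743058 in⁴.
Web: 0.4 × 6.4, A = 2.56 in², y = 4.15 in, Ī = 8.73813 in⁴.
Top flange: 10.4 × 0.95, A = 9.88 in², y = 7.825 in, Ī = 0.743058 in⁴.
Transfer each piece to the base of the section using Ī + A·d² with d = y − 0:
  bottom flange: d = 0.475 in → contributes +2.97223 in⁴
  web: d = 4.15 in → contributes +52.8277 in⁴
  top flange: d = 7.825 in → contributes +605.702 in⁴
Total I = 661.502 in⁴.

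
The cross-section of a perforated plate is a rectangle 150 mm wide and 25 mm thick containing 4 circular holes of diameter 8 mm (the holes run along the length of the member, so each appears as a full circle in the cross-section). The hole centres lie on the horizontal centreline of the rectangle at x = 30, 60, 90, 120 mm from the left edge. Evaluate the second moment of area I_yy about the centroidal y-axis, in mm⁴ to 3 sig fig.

I_yy ≈ 6.80 × 10⁶ mm⁴

Break the section into simple shapes (no overlaps), measuring from the bottom-left corner of the bounding box.
Plate: 150 × 25, A = 3 750 mm², x = 75 mm, Ī = 7 031 250 mm⁴.
Hole 1 (subtracted): ⌀8, A = 50.265 mm², x = 30 mm, Ī = 201.06 mm⁴.
Hole 2 (subtracted): ⌀8, A = 50.265 mm², x = 60 mm, Ī = 201.06 mm⁴.
Hole 3 (subtracted): ⌀8, A = 50.265 mm², x = 90 mm, Ī = 201.06 mm⁴.
Hole 4 (subtracted): ⌀8, A = 50.265 mm², x = 120 mm, Ī = 201.06 mm⁴.
By symmetry the centroid is at mid-width, x̄ = 75 mm.
Transfer each piece to the centroidal y-axis using Ī + A·d² with d = x − 75:
  plate: d = 0 mm → contributes +7 031 250 mm⁴
  hole 1: d = -45 mm → contributes −101 989 mm⁴
  hole 2: d = -15 mm → contributes −11 511 mm⁴
  hole 3: d = 15 mm → contributes −11 511 mm⁴
  hole 4: d = 45 mm → contributes −101 989 mm⁴
Total I = 6 804 251 mm⁴.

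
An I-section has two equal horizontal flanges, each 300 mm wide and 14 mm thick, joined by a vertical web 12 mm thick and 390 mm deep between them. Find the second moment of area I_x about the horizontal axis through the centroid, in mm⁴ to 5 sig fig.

I_x ≈ 4.0221 × 10⁸ mm⁴

Break the section into simple shapes (no overlaps), measuring from the bottom-left corner of the bounding box.
Bottom flange: 300 × 14, A = 4 200 mm², y = 7 mm, Ī = 68 600 mm⁴.
Web: 12 × 390, A = 4 680 mm², y = 209 mm, Ī = 59 319 000 mm⁴.
Top flange: 300 × 14, A = 4 200 mm², y = 411 mm, Ī = 68 600 mm⁴.
By symmetry the centroid is at mid-height, ȳ = 209 mm.
Transfer each piece to the horizontal axis through the centroid using Ī + A·d² with d = y − 209:
  bottom flange: d = -202 mm → contributes +171 445 400 mm⁴
  web: d = 0 mm → contributes +59 319 000 mm⁴
  top flange: d = 202 mm → contributes +171 445 400 mm⁴
Total I = 402 209 800 mm⁴.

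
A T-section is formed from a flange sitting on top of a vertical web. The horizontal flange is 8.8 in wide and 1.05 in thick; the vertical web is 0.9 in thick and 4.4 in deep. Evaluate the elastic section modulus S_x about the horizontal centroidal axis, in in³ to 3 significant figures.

S_x ≈ 6.77 in³

Treat the section as a set of non-overlapping primitives; coordinates are from the bounding-box lower-left.
Flange: 8.8 × 1.05, A = 9.24 in², y = 4.925 in, Ī = 0.84893 in⁴.
Web: 0.9 × 4.4, A = 3.96 in², y = 2.2 in, Ī = 6.3888 in⁴.
Centroid: ȳ = ΣA·y / ΣA = 4.1075 in.
Transfer each piece to the horizontal centroidal axis using Ī + A·d² with d = y − 4.1075:
  flange: d = 0.8175 in → contributes +7.0241 in⁴
  web: d = -1.9075 in → contributes +20.797 in⁴
Total I = 27.822 in⁴.
Extreme fibre distance c = 4.1075 in; S = I/c = 6.7734 in³.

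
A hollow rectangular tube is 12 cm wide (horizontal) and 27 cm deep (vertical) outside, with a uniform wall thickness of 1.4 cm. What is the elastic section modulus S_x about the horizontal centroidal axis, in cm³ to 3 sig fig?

S_x ≈ 653 cm³

Split into non-overlapping primitives; take the origin at the lower-left of the bounding box.
Outer rectangle: 12 × 27, A = 324 cm², y = 13.5 cm, Ī = 19 683 cm⁴.
Inner void (subtracted): 9.2 × 24.2, A = 222.64 cm², y = 13.5 cm, Ī = 10 866 cm⁴.
By symmetry the centroid is at mid-height, ȳ = 13.5 cm.
All pieces are centred on the horizontal centroidal axis, so I = ΣĪ (holes subtracted) = 8817.4 cm⁴.
Extreme fibre distance c = 13.5 cm; S = I/c = 653.14 cm³.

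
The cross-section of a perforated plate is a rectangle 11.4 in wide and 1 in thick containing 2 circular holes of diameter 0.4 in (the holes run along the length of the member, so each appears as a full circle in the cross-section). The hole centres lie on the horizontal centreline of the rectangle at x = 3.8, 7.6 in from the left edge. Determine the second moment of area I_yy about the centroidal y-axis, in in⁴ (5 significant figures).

Decompose the section into non-overlapping parts with the origin at the bottom-left of its bounding rectangle.
Plate: 11.4 × 1, A = 11.4 in², x = 5.7 in, Ī = 123.462 in⁴.
Hole 1 (subtracted): ⌀0.4, A = 0.1256637 in², x = 3.8 in, Ī = 0.001256637 in⁴.
Hole 2 (subtracted): ⌀0.4, A = 0.1256637 in², x = 7.6 in, Ī = 0.001256637 in⁴.
By symmetry the centroid is at mid-width, x̄ = 5.7 in.
Transfer each piece to the centroidal y-axis using Ī + A·d² with d = x − 5.7:
  plate: d = 0 in → contributes +123.462 in⁴
  hole 1: d = -1.9 in → contributes −0.4549026 in⁴
  hole 2: d = 1.9 in → contributes −0.4549026 in⁴
Total I = 122.5522 in⁴.

I_yy ≈ 122.55 in⁴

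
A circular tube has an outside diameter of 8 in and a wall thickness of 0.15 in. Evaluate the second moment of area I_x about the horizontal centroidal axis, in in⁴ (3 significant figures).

Split into non-overlapping primitives; take the origin at the lower-left of the bounding box.
Outer circle: ⌀8, A = 50.265 in², y = 4 in, Ī = 201.06 in⁴.
Bore (subtracted): ⌀7.7, A = 46.566 in², y = 4 in, Ī = 172.56 in⁴.
By symmetry the centroid is at mid-height, ȳ = 4 in.
All pieces are centred on the horizontal centroidal axis, so I = ΣĪ (holes subtracted) = 28.505 in⁴.

I_x ≈ 28.5 in⁴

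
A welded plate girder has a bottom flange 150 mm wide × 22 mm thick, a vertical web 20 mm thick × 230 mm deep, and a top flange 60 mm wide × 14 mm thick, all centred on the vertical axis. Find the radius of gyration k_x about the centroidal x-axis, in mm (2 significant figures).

k_x ≈ 92 mm

Break the section into simple shapes (no overlaps), measuring from the bottom-left corner of the bounding box.
Bottom plate: 150 × 22, A = 3 300 mm², y = 11 mm, Ī = 133 100 mm⁴.
Web plate: 20 × 230, A = 4 600 mm², y = 137 mm, Ī = 20 278 333 mm⁴.
Top plate: 60 × 14, A = 840 mm², y = 259 mm, Ī = 13 720 mm⁴.
Centroid: ȳ = ΣA·y / ΣA = 101.2 mm.
Transfer each piece to the centroidal x-axis using Ī + A·d² with d = y − 101.2:
  bottom plate: d = -90.15 mm → contributes +26 952 887 mm⁴
  web plate: d = 35.85 mm → contributes +26 190 017 mm⁴
  top plate: d = 157.8 mm → contributes +20 943 410 mm⁴
Total I = 74 086 314 mm⁴.
Radius of gyration: k = √(I/A) = √(74 086 314 / 8 740) = 92.07 mm.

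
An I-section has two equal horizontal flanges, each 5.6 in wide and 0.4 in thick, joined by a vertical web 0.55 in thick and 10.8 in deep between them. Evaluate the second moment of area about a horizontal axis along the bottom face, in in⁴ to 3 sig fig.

I_base ≈ 549 in⁴

Treat the section as a set of non-overlapping primitives; coordinates are from the bounding-box lower-left.
Bottom flange: 5.6 × 0.4, A = 2.24 in², y = 0.2 in, Ī = 0.029867 in⁴.
Web: 0.55 × 10.8, A = 5.94 in², y = 5.8 in, Ī = 57.737 in⁴.
Top flange: 5.6 × 0.4, A = 2.24 in², y = 11.4 in, Ī = 0.029867 in⁴.
Transfer each piece to a horizontal axis along the bottom face using Ī + A·d² with d = y − 0:
  bottom flange: d = 0.2 in → contributes +0.11947 in⁴
  web: d = 5.8 in → contributes +257.56 in⁴
  top flange: d = 11.4 in → contributes +291.14 in⁴
Total I = 548.82 in⁴.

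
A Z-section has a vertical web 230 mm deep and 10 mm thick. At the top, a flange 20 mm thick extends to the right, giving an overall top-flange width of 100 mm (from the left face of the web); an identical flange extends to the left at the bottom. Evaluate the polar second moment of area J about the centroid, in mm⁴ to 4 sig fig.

Break the section into simple shapes (no overlaps), measuring from the bottom-left corner of the bounding box.
Web: 10 × 230, A = 2 300 mm², y = 115 mm, Ī = 10 139 167 mm⁴.
Top flange (beyond web): 90 × 20, A = 1 800 mm², y = 220 mm, Ī = 60 000 mm⁴.
Bottom flange (beyond web): 90 × 20, A = 1 800 mm², y = 10 mm, Ī = 60 000 mm⁴.
Centroid: ȳ = ΣA·y / ΣA = 115 mm.
Transfer each piece to the centroidal x-axis using Ī + A·d² with d = y − 115:
  web: d = 0 mm → contributes +10 139 167 mm⁴
  top flange (beyond web): d = 105 mm → contributes +19 905 000 mm⁴
  bottom flange (beyond web): d = -105 mm → contributes +19 905 000 mm⁴
Total I = 49 949 167 mm⁴.
For the y-axis: x̄ = 95 mm.
Repeating about the centroidal y-axis gives I_y = 11 449 167 mm⁴.
Polar second moment: J = I_x + I_y = 61 398 333 mm⁴.

J ≈ 6.140 × 10⁷ mm⁴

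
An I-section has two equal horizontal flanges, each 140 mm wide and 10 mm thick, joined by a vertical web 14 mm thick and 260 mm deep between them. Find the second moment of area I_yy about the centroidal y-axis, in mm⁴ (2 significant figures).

I_yy ≈ 4.6 × 10⁶ mm⁴

Split into non-overlapping primitives; take the origin at the lower-left of the bounding box.
Bottom flange: 140 × 10, A = 1 400 mm², x = 70 mm, Ī = 2 286 667 mm⁴.
Web: 14 × 260, A = 3 640 mm², x = 70 mm, Ī = 59 453 mm⁴.
Top flange: 140 × 10, A = 1 400 mm², x = 70 mm, Ī = 2 286 667 mm⁴.
By symmetry the centroid is at mid-width, x̄ = 70 mm.
All pieces are centred on the centroidal y-axis, so I = ΣĪ = 4 632 787 mm⁴.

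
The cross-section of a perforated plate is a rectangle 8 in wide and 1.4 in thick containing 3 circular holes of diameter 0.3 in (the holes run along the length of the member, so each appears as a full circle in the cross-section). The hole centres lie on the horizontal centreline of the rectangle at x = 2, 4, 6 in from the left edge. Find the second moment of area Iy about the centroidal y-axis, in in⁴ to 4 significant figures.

Break the section into simple shapes (no overlaps), measuring from the bottom-left corner of the bounding box.
Plate: 8 × 1.4, A = 11.2 in², x = 4 in, Ī = 59.7333 in⁴.
Hole 1 (subtracted): ⌀0.3, A = 0.0706858 in², x = 2 in, Ī = 0.000397608 in⁴.
Hole 2 (subtracted): ⌀0.3, A = 0.0706858 in², x = 4 in, Ī = 0.000397608 in⁴.
Hole 3 (subtracted): ⌀0.3, A = 0.0706858 in², x = 6 in, Ī = 0.000397608 in⁴.
By symmetry the centroid is at mid-width, x̄ = 4 in.
Transfer each piece to the centroidal y-axis using Ī + A·d² with d = x − 4:
  plate: d = 0 in → contributes +59.7333 in⁴
  hole 1: d = -2 in → contributes −0.283141 in⁴
  hole 2: d = 0 in → contributes −0.000397608 in⁴
  hole 3: d = 2 in → contributes −0.283141 in⁴
Total I = 59.1667 in⁴.

Iy ≈ 59.17 in⁴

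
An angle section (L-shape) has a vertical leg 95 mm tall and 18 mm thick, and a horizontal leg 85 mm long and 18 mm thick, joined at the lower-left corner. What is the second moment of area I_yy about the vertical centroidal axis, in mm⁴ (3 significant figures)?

Treat the section as a set of non-overlapping primitives; coordinates are from the bounding-box lower-left.
Vertical leg: 18 × 95, A = 1 710 mm², x = 9 mm, Ī = 46 170 mm⁴.
Horizontal leg (remainder): 67 × 18, A = 1 206 mm², x = 51.5 mm, Ī = 451 145 mm⁴.
Centroid: x̄ = ΣA·x / ΣA = 26.577 mm.
Transfer each piece to the vertical centroidal axis using Ī + A·d² with d = x − 26.577:
  vertical leg: d = -17.577 mm → contributes +574 486 mm⁴
  horizontal leg (remainder): d = 24.923 mm → contributes +1 200 249 mm⁴
Total I = 1 774 735 mm⁴.

I_yy ≈ 1.77 × 10⁶ mm⁴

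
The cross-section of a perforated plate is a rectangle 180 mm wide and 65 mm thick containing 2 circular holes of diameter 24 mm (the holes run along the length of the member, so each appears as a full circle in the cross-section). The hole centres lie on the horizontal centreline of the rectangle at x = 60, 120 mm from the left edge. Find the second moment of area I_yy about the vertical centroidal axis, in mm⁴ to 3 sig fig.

I_yy ≈ 3.07 × 10⁷ mm⁴

Treat the section as a set of non-overlapping primitives; coordinates are from the bounding-box lower-left.
Plate: 180 × 65, A = 11 700 mm², x = 90 mm, Ī = 31 590 000 mm⁴.
Hole 1 (subtracted): ⌀24, A = 452.39 mm², x = 60 mm, Ī = 16 286 mm⁴.
Hole 2 (subtracted): ⌀24, A = 452.39 mm², x = 120 mm, Ī = 16 286 mm⁴.
By symmetry the centroid is at mid-width, x̄ = 90 mm.
Transfer each piece to the vertical centroidal axis using Ī + A·d² with d = x − 90:
  plate: d = 0 mm → contributes +31 590 000 mm⁴
  hole 1: d = -30 mm → contributes −423 436 mm⁴
  hole 2: d = 30 mm → contributes −423 436 mm⁴
Total I = 30 743 127 mm⁴.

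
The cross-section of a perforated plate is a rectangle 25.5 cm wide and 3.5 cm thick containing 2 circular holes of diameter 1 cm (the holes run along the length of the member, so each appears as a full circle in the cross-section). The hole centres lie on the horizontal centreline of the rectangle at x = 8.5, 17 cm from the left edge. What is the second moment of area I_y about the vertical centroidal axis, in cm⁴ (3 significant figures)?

Split into non-overlapping primitives; take the origin at the lower-left of the bounding box.
Plate: 25.5 × 3.5, A = 89.25 cm², x = 12.75 cm, Ī = 4836.2 cm⁴.
Hole 1 (subtracted): ⌀1, A = 0.7854 cm², x = 8.5 cm, Ī = 0.049087 cm⁴.
Hole 2 (subtracted): ⌀1, A = 0.7854 cm², x = 17 cm, Ī = 0.049087 cm⁴.
By symmetry the centroid is at mid-width, x̄ = 12.75 cm.
Transfer each piece to the vertical centroidal axis using Ī + A·d² with d = x − 12.75:
  plate: d = 0 cm → contributes +4836.2 cm⁴
  hole 1: d = -4.25 cm → contributes −14.235 cm⁴
  hole 2: d = 4.25 cm → contributes −14.235 cm⁴
Total I = 4807.8 cm⁴.

I_y ≈ 4810 cm⁴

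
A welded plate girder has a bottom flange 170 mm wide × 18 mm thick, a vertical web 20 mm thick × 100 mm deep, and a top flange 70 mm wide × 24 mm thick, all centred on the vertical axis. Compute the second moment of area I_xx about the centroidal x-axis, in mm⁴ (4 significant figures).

I_xx ≈ 1.807 × 10⁷ mm⁴

Split into non-overlapping primitives; take the origin at the lower-left of the bounding box.
Bottom plate: 170 × 18, A = 3 060 mm², y = 9 mm, Ī = 82 620 mm⁴.
Web plate: 20 × 100, A = 2 000 mm², y = 68 mm, Ī = 1 666 667 mm⁴.
Top plate: 70 × 24, A = 1 680 mm², y = 130 mm, Ī = 80 640 mm⁴.
Centroid: ȳ = ΣA·y / ΣA = 56.6677 mm.
Transfer each piece to the centroidal x-axis using Ī + A·d² with d = y − 56.6677:
  bottom plate: d = -47.6677 mm → contributes +7 035 569 mm⁴
  web plate: d = 11.3323 mm → contributes +1 923 511 mm⁴
  top plate: d = 73.3323 mm → contributes +9 115 063 mm⁴
Total I = 18 074 142 mm⁴.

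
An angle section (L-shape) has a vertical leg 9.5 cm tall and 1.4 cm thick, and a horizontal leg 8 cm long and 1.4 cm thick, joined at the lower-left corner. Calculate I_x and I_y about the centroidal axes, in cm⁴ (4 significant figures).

I_x ≈ 191.0 cm⁴, I_y ≈ 122.9 cm⁴

Treat the section as a set of non-overlapping primitives; coordinates are from the bounding-box lower-left.
Vertical leg: 1.4 × 9.5, A = 13.3 cm², y = 4.75 cm, Ī = 100.027 cm⁴.
Horizontal leg (remainder): 6.6 × 1.4, A = 9.24 cm², y = 0.7 cm, Ī = 1.5092 cm⁴.
Centroid: ȳ = ΣA·y / ΣA = 3.08975 cm.
Transfer each piece to the centroidal x-axis using Ī + A·d² with d = y − 3.08975:
  vertical leg: d = 1.66025 cm → contributes +136.688 cm⁴
  horizontal leg (remainder): d = -2.38975 cm → contributes +54.278 cm⁴
Total I = 190.966 cm⁴.
For the y-axis: x̄ = 2.33975 cm.
Repeating about the centroidal y-axis gives I_y = 122.948 cm⁴.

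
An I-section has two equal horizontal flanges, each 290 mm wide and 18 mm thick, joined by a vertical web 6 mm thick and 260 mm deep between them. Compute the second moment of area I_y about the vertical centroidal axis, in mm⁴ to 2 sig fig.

I_y ≈ 7.3 × 10⁷ mm⁴

Split into non-overlapping primitives; take the origin at the lower-left of the bounding box.
Bottom flange: 290 × 18, A = 5 220 mm², x = 145 mm, Ī = 36 583 500 mm⁴.
Web: 6 × 260, A = 1 560 mm², x = 145 mm, Ī = 4 680 mm⁴.
Top flange: 290 × 18, A = 5 220 mm², x = 145 mm, Ī = 36 583 500 mm⁴.
By symmetry the centroid is at mid-width, x̄ = 145 mm.
All pieces are centred on the vertical centroidal axis, so I = ΣĪ = 73 171 680 mm⁴.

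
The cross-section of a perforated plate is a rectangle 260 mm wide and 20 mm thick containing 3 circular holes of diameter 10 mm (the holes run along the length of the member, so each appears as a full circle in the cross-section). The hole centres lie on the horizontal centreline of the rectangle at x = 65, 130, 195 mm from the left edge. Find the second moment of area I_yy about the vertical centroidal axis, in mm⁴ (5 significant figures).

Split into non-overlapping primitives; take the origin at the lower-left of the bounding box.
Plate: 260 × 20, A = 5 200 mm², x = 130 mm, Ī = 29 293 333 mm⁴.
Hole 1 (subtracted): ⌀10, A = 78.53982 mm², x = 65 mm, Ī = 490.8739 mm⁴.
Hole 2 (subtracted): ⌀10, A = 78.53982 mm², x = 130 mm, Ī = 490.8739 mm⁴.
Hole 3 (subtracted): ⌀10, A = 78.53982 mm², x = 195 mm, Ī = 490.8739 mm⁴.
By symmetry the centroid is at mid-width, x̄ = 130 mm.
Transfer each piece to the vertical centroidal axis using Ī + A·d² with d = x − 130:
  plate: d = 0 mm → contributes +29 293 333 mm⁴
  hole 1: d = -65 mm → contributes −332321.6 mm⁴
  hole 2: d = 0 mm → contributes −490.8739 mm⁴
  hole 3: d = 65 mm → contributes −332321.6 mm⁴
Total I = 28 628 199 mm⁴.

I_yy ≈ 2.8628 × 10⁷ mm⁴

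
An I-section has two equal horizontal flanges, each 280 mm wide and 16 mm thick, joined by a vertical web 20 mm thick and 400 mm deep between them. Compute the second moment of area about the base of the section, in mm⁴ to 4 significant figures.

I_base ≈ 1.286 × 10⁹ mm⁴

Break the section into simple shapes (no overlaps), measuring from the bottom-left corner of the bounding box.
Bottom flange: 280 × 16, A = 4 480 mm², y = 8 mm, Ī = 95573.3 mm⁴.
Web: 20 × 400, A = 8 000 mm², y = 216 mm, Ī = 106 666 667 mm⁴.
Top flange: 280 × 16, A = 4 480 mm², y = 424 mm, Ī = 95573.3 mm⁴.
Transfer each piece to a horizontal axis along the bottom face using Ī + A·d² with d = y − 0:
  bottom flange: d = 8 mm → contributes +382 293 mm⁴
  web: d = 216 mm → contributes +479 914 667 mm⁴
  top flange: d = 424 mm → contributes +805 492 053 mm⁴
Total I = 1 285 789 013 mm⁴.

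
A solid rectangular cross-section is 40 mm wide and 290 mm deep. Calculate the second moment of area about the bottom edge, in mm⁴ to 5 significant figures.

I_base ≈ 3.2519 × 10⁸ mm⁴

The section: 40 × 290, A = 11 600 mm², y = 145 mm, Ī = 81 296 667 mm⁴.
Transfer it to the base of the section using Ī + A·d² with d = y − 0:
  the section: d = 145 mm → contributes +325 186 667 mm⁴
Total I = 325 186 667 mm⁴.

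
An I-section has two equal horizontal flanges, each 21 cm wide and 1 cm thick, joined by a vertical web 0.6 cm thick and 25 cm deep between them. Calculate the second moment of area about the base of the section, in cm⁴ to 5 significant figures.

Decompose the section into non-overlapping parts with the origin at the bottom-left of its bounding rectangle.
Bottom flange: 21 × 1, A = 21 cm², y = 0.5 cm, Ī = 1.75 cm⁴.
Web: 0.6 × 25, A = 15 cm², y = 13.5 cm, Ī = 781.25 cm⁴.
Top flange: 21 × 1, A = 21 cm², y = 26.5 cm, Ī = 1.75 cm⁴.
Transfer each piece to the base of the section using Ī + A·d² with d = y − 0:
  bottom flange: d = 0.5 cm → contributes +7 cm⁴
  web: d = 13.5 cm → contributes +3 515 cm⁴
  top flange: d = 26.5 cm → contributes +14 749 cm⁴
Total I = 18 271 cm⁴.

I_base ≈ 1.8271 × 10⁴ cm⁴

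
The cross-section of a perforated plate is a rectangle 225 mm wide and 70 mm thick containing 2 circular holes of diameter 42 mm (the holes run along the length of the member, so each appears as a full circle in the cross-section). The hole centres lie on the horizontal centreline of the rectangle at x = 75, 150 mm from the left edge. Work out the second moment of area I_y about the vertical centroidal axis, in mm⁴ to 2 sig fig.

Decompose the section into non-overlapping parts with the origin at the bottom-left of its bounding rectangle.
Plate: 225 × 70, A = 15 750 mm², x = 112.5 mm, Ī = 66 445 313 mm⁴.
Hole 1 (subtracted): ⌀42, A = 1 385 mm², x = 75 mm, Ī = 152 745 mm⁴.
Hole 2 (subtracted): ⌀42, A = 1 385 mm², x = 150 mm, Ī = 152 745 mm⁴.
By symmetry the centroid is at mid-width, x̄ = 112.5 mm.
Transfer each piece to the vertical centroidal axis using Ī + A·d² with d = x − 112.5:
  plate: d = 0 mm → contributes +66 445 313 mm⁴
  hole 1: d = -37.5 mm → contributes −2 101 023 mm⁴
  hole 2: d = 37.5 mm → contributes −2 101 023 mm⁴
Total I = 62 243 266 mm⁴.

I_y ≈ 6.2 × 10⁷ mm⁴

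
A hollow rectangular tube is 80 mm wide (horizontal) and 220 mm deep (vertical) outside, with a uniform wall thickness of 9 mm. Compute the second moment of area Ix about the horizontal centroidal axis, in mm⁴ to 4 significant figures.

Split into non-overlapping primitives; take the origin at the lower-left of the bounding box.
Outer rectangle: 80 × 220, A = 17 600 mm², y = 110 mm, Ī = 70 986 667 mm⁴.
Inner void (subtracted): 62 × 202, A = 12 524 mm², y = 110 mm, Ī = 42 585 775 mm⁴.
By symmetry the centroid is at mid-height, ȳ = 110 mm.
All pieces are centred on the horizontal centroidal axis, so I = ΣĪ (holes subtracted) = 28 400 892 mm⁴.

Ix ≈ 2.840 × 10⁷ mm⁴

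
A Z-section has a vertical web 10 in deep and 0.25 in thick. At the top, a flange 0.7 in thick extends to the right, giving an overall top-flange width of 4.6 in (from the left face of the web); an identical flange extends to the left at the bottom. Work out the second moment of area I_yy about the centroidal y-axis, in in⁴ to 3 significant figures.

I_yy ≈ 41.8 in⁴

Split into non-overlapping primitives; take the origin at the lower-left of the bounding box.
Web: 0.25 × 10, A = 2.5 in², x = 4.475 in, Ī = 0.013021 in⁴.
Top flange (beyond web): 4.35 × 0.7, A = 3.045 in², x = 6.775 in, Ī = 4.8016 in⁴.
Bottom flange (beyond web): 4.35 × 0.7, A = 3.045 in², x = 2.175 in, Ī = 4.8016 in⁴.
Centroid: x̄ = ΣA·x / ΣA = 4.475 in.
Transfer each piece to the centroidal y-axis using Ī + A·d² with d = x − 4.475:
  web: d = 0 in → contributes +0.013021 in⁴
  top flange (beyond web): d = 2.3 in → contributes +20.91 in⁴
  bottom flange (beyond web): d = -2.3 in → contributes +20.91 in⁴
Total I = 41.832 in⁴.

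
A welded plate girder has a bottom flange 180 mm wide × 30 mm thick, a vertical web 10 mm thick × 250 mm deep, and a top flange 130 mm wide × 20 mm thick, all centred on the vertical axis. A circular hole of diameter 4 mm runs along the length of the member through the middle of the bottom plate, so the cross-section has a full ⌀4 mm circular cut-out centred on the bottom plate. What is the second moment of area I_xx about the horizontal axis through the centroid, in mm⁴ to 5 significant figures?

I_xx ≈ 1.5099 × 10⁸ mm⁴

Treat the section as a set of non-overlapping primitives; coordinates are from the bounding-box lower-left.
Bottom plate: 180 × 30, A = 5 400 mm², y = 15 mm, Ī = 405 000 mm⁴.
Web plate: 10 × 250, A = 2 500 mm², y = 155 mm, Ī = 13 020 833 mm⁴.
Top plate: 130 × 20, A = 2 600 mm², y = 290 mm, Ī = 86666.67 mm⁴.
Hole (subtracted): ⌀4, A = 12.56637 mm², y = 15 mm, Ī = 12.56637 mm⁴.
Centroid: ȳ = ΣA·y / ΣA = 116.5501 mm.
Transfer each piece to the horizontal axis through the centroid using Ī + A·d² with d = y − 116.5501:
  bottom plate: d = -101.5501 mm → contributes +56 092 090 mm⁴
  web plate: d = 38.44989 mm → contributes +16 716 819 mm⁴
  top plate: d = 173.4499 mm → contributes +78 307 317 mm⁴
  hole: d = -101.5501 mm → contributes −129602.3 mm⁴
Total I = 150 986 624 mm⁴.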